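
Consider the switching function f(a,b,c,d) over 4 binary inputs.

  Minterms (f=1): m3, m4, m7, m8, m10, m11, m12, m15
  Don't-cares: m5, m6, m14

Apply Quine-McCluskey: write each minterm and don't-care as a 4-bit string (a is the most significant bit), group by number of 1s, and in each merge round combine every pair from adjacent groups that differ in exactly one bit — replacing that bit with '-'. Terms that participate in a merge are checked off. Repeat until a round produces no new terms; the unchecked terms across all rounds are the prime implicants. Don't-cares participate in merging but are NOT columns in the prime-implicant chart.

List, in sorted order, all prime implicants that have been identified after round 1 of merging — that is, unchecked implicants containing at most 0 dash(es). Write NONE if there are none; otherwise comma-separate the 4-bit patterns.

Round 0: 0011✓ 0100✓ 0101✓ 0110✓ 0111✓ 1000✓ 1010✓ 1011✓ 1100✓ 1110✓ 1111✓
Round 1: -011✓ -100✓ -110✓ -111✓ 0-11✓ 01-0✓ 01-1✓ 010-✓ 011-✓ 1-00✓ 1-10✓ 1-11✓ 10-0✓ 101-✓ 11-0✓ 111-✓
Round 2: --11 -1-0 -11- 01-- 1--0 1-1-
PIs = {--11, -1-0, -11-, 01--, 1--0, 1-1-}

NONE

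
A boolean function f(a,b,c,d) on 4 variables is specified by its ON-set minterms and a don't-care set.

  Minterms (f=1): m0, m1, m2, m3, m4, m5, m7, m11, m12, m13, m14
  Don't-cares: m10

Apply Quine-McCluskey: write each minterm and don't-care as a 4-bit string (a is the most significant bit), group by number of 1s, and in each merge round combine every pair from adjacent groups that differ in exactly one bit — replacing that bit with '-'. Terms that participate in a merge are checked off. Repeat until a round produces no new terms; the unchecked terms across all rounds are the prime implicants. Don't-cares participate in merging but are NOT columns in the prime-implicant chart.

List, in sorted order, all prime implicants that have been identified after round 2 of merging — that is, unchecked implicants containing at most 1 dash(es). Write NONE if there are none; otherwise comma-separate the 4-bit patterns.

1-10, 11-0

size-2^0 implicants → 0000(✓)  0001(✓)  0010(✓)  0011(✓)  0100(✓)  0101(✓)  0111(✓)  1010(✓)  1011(✓)  1100(✓)  1101(✓)  1110(✓)
size-2^1 implicants → -010(✓)  -011(✓)  -100(✓)  -101(✓)  0-00(✓)  0-01(✓)  0-11(✓)  00-0(✓)  00-1(✓)  000-(✓)  001-(✓)  01-1(✓)  010-(✓)  1-10  101-(✓)  11-0  110-(✓)
size-2^2 implicants → -01-  -10-  0--1  0-0-  00--
Unchecked terms (primes): -01-, -10-, 0--1, 0-0-, 00--, 1-10, 11-0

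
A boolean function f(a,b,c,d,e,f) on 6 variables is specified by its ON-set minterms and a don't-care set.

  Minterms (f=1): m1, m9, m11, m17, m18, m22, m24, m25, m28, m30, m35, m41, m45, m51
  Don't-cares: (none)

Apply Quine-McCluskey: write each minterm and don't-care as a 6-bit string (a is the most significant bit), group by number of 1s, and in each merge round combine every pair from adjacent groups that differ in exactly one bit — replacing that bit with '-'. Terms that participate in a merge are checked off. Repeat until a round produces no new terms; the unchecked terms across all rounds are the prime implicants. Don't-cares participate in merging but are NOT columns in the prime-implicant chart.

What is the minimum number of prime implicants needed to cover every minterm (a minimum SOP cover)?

7

size-2^0 implicants → 000001(✓)  001001(✓)  001011(✓)  010001(✓)  010010(✓)  010110(✓)  011000(✓)  011001(✓)  011100(✓)  011110(✓)  100011(✓)  101001(✓)  101101(✓)  110011(✓)
size-2^1 implicants → -01001  0-0001(✓)  0-1001(✓)  00-001(✓)  0010-1  01-001(✓)  01-110  010-10  011-00  01100-  0111-0  1-0011  101-01
size-2^2 implicants → 0--001
Unchecked terms (primes): -01001, 0--001, 0010-1, 01-110, 010-10, 011-00, 01100-, 0111-0, 1-0011, 101-01
Minterm coverage:
  m1 ⊆ 0--001 [E]
  m9 ⊆ -01001,0--001,0010-1
  m11 ⊆ 0010-1 [E]
  m17 ⊆ 0--001 [E]
  m18 ⊆ 010-10 [E]
  m22 ⊆ 01-110,010-10
  m24 ⊆ 011-00,01100-
  m25 ⊆ 0--001,01100-
  m28 ⊆ 011-00,0111-0
  m30 ⊆ 01-110,0111-0
  m35 ⊆ 1-0011 [E]
  m41 ⊆ -01001,101-01
  m45 ⊆ 101-01 [E]
  m51 ⊆ 1-0011 [E]
E = {0--001, 0010-1, 010-10, 1-0011, 101-01}
Petrick residual → 01-110, 011-00
Cover = a'd'e'f + a'b'cd'f + a'bdef' + a'bc'ef' + a'bce'f' + ac'd'ef + ab'ce'f  |cover|=7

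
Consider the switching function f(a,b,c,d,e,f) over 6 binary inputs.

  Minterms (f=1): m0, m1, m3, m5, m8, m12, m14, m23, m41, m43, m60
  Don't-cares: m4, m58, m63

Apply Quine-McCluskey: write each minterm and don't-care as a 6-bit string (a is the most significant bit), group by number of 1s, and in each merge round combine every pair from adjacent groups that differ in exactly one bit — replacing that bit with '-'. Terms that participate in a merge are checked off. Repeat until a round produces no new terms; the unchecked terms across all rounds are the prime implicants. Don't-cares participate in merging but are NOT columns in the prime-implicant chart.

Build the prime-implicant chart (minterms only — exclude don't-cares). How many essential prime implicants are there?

Round 0: 000000✓ 000001✓ 000011✓ 000100✓ 000101✓ 001000✓ 001100✓ 001110✓ 010111 101001✓ 101011✓ 111010 111100 111111
Round 1: 00-000✓ 00-100✓ 000-00✓ 000-01✓ 0000-1 00000-✓ 00010-✓ 001-00✓ 0011-0 1010-1
Round 2: 00--00 000-0-
PIs = {00--00, 000-0-, 0000-1, 0011-0, 010111, 1010-1, 111010, 111100, 111111}
Coverage chart:
  m0: 00--00,000-0-
  m1: 000-0-,0000-1
  m3: 0000-1 ←essential
  m5: 000-0- ←essential
  m8: 00--00 ←essential
  m12: 00--00,0011-0
  m14: 0011-0 ←essential
  m23: 010111 ←essential
  m41: 1010-1 ←essential
  m43: 1010-1 ←essential
  m60: 111100 ←essential
Essential: 00--00, 000-0-, 0000-1, 0011-0, 010111, 1010-1, 111100

7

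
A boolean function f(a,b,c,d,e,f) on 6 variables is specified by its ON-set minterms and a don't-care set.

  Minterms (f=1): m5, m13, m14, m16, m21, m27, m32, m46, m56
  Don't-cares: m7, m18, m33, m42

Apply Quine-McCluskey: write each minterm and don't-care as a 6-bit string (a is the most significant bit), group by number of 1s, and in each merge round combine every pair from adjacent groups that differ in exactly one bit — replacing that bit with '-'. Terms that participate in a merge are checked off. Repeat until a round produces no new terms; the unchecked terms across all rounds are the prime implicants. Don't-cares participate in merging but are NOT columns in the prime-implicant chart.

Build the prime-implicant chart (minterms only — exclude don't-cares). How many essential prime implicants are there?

[col 0] 000101*, 000111*, 001101*, 001110*, 010000*, 010010*, 010101*, 011011, 100000*, 100001*, 101010*, 101110*, 111000
[col 1] -01110, 0-0101, 00-101, 0001-1, 0100-0, 10000-, 101-10
Prime implicants: -01110, 0-0101, 00-101, 0001-1, 0100-0, 011011, 10000-, 101-10, 111000
PI chart (minterm → PIs covering it):
  5 | 0-0101,00-101,0001-1
  13 | 00-101  (sole → essential)
  14 | -01110  (sole → essential)
  16 | 0100-0  (sole → essential)
  21 | 0-0101  (sole → essential)
  27 | 011011  (sole → essential)
  32 | 10000-  (sole → essential)
  46 | -01110,101-10
  56 | 111000  (sole → essential)
Essential prime implicants: -01110, 0-0101, 00-101, 0100-0, 011011, 10000-, 111000

7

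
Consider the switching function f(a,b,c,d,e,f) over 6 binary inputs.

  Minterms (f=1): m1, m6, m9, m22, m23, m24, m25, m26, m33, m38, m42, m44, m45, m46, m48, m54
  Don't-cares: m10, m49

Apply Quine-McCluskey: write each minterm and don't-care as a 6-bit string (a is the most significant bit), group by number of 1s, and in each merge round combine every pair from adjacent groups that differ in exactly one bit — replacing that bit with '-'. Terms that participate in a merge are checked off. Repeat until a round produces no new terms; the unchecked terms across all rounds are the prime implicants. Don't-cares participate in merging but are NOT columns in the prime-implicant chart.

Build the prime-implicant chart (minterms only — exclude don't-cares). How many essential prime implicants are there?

4

Round 0: 000001✓ 000110✓ 001001✓ 001010✓ 010110✓ 010111✓ 011000✓ 011001✓ 011010✓ 100001✓ 100110✓ 101010✓ 101100✓ 101101✓ 101110✓ 110000✓ 110001✓ 110110✓
Round 1: -00001 -00110✓ -01010 -10110✓ 0-0110✓ 0-1001 0-1010 00-001 01011- 0110-0 01100- 1-0001 1-0110✓ 10-110 101-10 1011-0 10110- 11000-
Round 2: --0110
PIs = {--0110, -00001, -01010, 0-1001, 0-1010, 00-001, 01011-, 0110-0, 01100-, 1-0001, 10-110, 101-10, 1011-0, 10110-, 11000-}
Coverage chart:
  m1: -00001,00-001
  m6: --0110 ←essential
  m9: 0-1001,00-001
  m22: --0110,01011-
  m23: 01011- ←essential
  m24: 0110-0,01100-
  m25: 0-1001,01100-
  m26: 0-1010,0110-0
  m33: -00001,1-0001
  m38: --0110,10-110
  m42: -01010,101-10
  m44: 1011-0,10110-
  m45: 10110- ←essential
  m46: 10-110,101-10,1011-0
  m48: 11000- ←essential
  m54: --0110 ←essential
Essential: --0110, 01011-, 10110-, 11000-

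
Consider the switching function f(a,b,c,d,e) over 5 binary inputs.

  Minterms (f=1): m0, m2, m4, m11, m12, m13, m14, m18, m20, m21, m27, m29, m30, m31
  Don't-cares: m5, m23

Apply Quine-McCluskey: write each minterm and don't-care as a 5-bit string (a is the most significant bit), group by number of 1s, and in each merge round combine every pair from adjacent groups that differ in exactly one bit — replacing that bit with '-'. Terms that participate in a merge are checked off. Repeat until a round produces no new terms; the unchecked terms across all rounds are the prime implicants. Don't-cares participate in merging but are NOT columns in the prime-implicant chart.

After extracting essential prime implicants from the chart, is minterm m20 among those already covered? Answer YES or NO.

Round 0: 00000✓ 00010✓ 00100✓ 00101✓ 01011✓ 01100✓ 01101✓ 01110✓ 10010✓ 10100✓ 10101✓ 10111✓ 11011✓ 11101✓ 11110✓ 11111✓
Round 1: -0010 -0100✓ -0101✓ -1011 -1101✓ -1110 0-100✓ 0-101✓ 00-00 000-0 0010-✓ 011-0 0110-✓ 1-101✓ 1-111✓ 101-1✓ 1010-✓ 11-11 111-1✓ 1111-
Round 2: --101 -010- 0-10- 1-1-1
PIs = {--101, -0010, -010-, -1011, -1110, 0-10-, 00-00, 000-0, 011-0, 1-1-1, 11-11, 1111-}
Coverage chart:
  m0: 00-00,000-0
  m2: -0010,000-0
  m4: -010-,0-10-,00-00
  m11: -1011 ←essential
  m12: 0-10-,011-0
  m13: --101,0-10-
  m14: -1110,011-0
  m18: -0010 ←essential
  m20: -010- ←essential
  m21: --101,-010-,1-1-1
  m27: -1011,11-11
  m29: --101,1-1-1
  m30: -1110,1111-
  m31: 1-1-1,11-11,1111-
Essential: -0010, -010-, -1011

YES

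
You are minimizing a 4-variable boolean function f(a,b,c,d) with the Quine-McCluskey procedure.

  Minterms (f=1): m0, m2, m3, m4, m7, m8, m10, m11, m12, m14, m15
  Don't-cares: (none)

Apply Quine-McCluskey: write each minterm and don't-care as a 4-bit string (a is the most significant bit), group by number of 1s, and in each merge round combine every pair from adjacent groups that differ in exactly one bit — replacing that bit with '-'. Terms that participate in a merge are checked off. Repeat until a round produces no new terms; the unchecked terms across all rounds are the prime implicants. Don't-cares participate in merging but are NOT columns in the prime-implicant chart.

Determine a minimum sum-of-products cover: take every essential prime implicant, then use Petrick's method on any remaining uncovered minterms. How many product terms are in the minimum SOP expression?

4

[col 0] 0000*, 0010*, 0011*, 0100*, 0111*, 1000*, 1010*, 1011*, 1100*, 1110*, 1111*
[col 1] -000*, -010*, -011*, -100*, -111*, 0-00*, 0-11*, 00-0*, 001-*, 1-00*, 1-10*, 1-11*, 10-0*, 101-*, 11-0*, 111-*
[col 2] --00, --11, -0-0, -01-, 1--0, 1-1-
Prime implicants: --00, --11, -0-0, -01-, 1--0, 1-1-
PI chart (minterm → PIs covering it):
  0 | --00,-0-0
  2 | -0-0,-01-
  3 | --11,-01-
  4 | --00  (sole → essential)
  7 | --11  (sole → essential)
  8 | --00,-0-0,1--0
  10 | -0-0,-01-,1--0,1-1-
  11 | --11,-01-,1-1-
  12 | --00,1--0
  14 | 1--0,1-1-
  15 | --11,1-1-
Essential prime implicants: --00, --11
Petrick residual → -0-0, 1--0
Minimum SOP uses 4 PIs: c'd' + cd + b'd' + ad'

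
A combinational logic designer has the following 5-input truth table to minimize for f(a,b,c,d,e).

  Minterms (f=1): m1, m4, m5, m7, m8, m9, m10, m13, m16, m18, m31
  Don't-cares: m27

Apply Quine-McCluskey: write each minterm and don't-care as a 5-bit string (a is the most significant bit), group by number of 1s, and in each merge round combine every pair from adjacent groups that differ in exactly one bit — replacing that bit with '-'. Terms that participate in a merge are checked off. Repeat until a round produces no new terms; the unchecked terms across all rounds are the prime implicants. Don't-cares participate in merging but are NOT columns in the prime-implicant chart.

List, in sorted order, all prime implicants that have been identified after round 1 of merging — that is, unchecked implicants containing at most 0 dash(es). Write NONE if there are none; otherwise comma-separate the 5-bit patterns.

NONE

size-2^0 implicants → 00001(✓)  00100(✓)  00101(✓)  00111(✓)  01000(✓)  01001(✓)  01010(✓)  01101(✓)  10000(✓)  10010(✓)  11011(✓)  11111(✓)
size-2^1 implicants → 0-001(✓)  0-101(✓)  00-01(✓)  001-1  0010-  01-01(✓)  010-0  0100-  100-0  11-11
size-2^2 implicants → 0--01
Unchecked terms (primes): 0--01, 001-1, 0010-, 010-0, 0100-, 100-0, 11-11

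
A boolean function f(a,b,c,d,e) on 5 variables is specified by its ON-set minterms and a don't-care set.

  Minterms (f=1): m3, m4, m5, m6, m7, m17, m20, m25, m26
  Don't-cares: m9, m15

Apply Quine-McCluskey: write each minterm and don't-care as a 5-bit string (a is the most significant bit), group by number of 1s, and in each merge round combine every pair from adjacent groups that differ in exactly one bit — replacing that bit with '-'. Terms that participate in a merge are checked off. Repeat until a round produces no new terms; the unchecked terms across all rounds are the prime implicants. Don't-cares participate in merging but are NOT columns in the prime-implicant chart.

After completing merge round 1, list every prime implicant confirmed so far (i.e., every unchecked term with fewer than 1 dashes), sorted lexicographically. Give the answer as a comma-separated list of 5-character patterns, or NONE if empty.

11010

Round 0: 00011✓ 00100✓ 00101✓ 00110✓ 00111✓ 01001✓ 01111✓ 10001✓ 10100✓ 11001✓ 11010
Round 1: -0100 -1001 0-111 00-11 001-0✓ 001-1✓ 0010-✓ 0011-✓ 1-001
Round 2: 001--
PIs = {-0100, -1001, 0-111, 00-11, 001--, 1-001, 11010}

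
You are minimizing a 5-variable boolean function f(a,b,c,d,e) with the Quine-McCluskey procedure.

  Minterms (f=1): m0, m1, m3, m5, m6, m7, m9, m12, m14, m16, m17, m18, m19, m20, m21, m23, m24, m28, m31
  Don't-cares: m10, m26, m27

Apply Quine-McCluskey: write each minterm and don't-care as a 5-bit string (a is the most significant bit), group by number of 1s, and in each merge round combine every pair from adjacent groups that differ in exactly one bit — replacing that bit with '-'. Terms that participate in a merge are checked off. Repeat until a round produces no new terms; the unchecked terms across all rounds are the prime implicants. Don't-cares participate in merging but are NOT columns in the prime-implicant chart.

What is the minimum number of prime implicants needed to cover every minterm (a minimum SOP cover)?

8

size-2^0 implicants → 00000(✓)  00001(✓)  00011(✓)  00101(✓)  00110(✓)  00111(✓)  01001(✓)  01010(✓)  01100(✓)  01110(✓)  10000(✓)  10001(✓)  10010(✓)  10011(✓)  10100(✓)  10101(✓)  10111(✓)  11000(✓)  11010(✓)  11011(✓)  11100(✓)  11111(✓)
size-2^1 implicants → -0000(✓)  -0001(✓)  -0011(✓)  -0101(✓)  -0111(✓)  -1010  -1100  0-001  0-110  00-01(✓)  00-11(✓)  000-1(✓)  0000-(✓)  001-1(✓)  0011-  01-10  011-0  1-000(✓)  1-010(✓)  1-011(✓)  1-100(✓)  1-111(✓)  10-00(✓)  10-01(✓)  10-11(✓)  100-0(✓)  100-1(✓)  1000-(✓)  1001-(✓)  101-1(✓)  1010-(✓)  11-00(✓)  11-11(✓)  110-0(✓)  1101-(✓)
size-2^2 implicants → -0-01(✓)  -0-11(✓)  -00-1(✓)  -000-  -01-1(✓)  00--1(✓)  1--00  1--11  1-0-0  1-01-  10--1(✓)  10-0-  100--
size-2^3 implicants → -0--1
Unchecked terms (primes): -0--1, -000-, -1010, -1100, 0-001, 0-110, 0011-, 01-10, 011-0, 1--00, 1--11, 1-0-0, 1-01-, 10-0-, 100--
Minterm coverage:
  m0 ⊆ -000- [E]
  m1 ⊆ -0--1,-000-,0-001
  m3 ⊆ -0--1 [E]
  m5 ⊆ -0--1 [E]
  m6 ⊆ 0-110,0011-
  m7 ⊆ -0--1,0011-
  m9 ⊆ 0-001 [E]
  m12 ⊆ -1100,011-0
  m14 ⊆ 0-110,01-10,011-0
  m16 ⊆ -000-,1--00,1-0-0,10-0-,100--
  m17 ⊆ -0--1,-000-,10-0-,100--
  m18 ⊆ 1-0-0,1-01-,100--
  m19 ⊆ -0--1,1--11,1-01-,100--
  m20 ⊆ 1--00,10-0-
  m21 ⊆ -0--1,10-0-
  m23 ⊆ -0--1,1--11
  m24 ⊆ 1--00,1-0-0
  m28 ⊆ -1100,1--00
  m31 ⊆ 1--11 [E]
E = {-0--1, -000-, 0-001, 1--11}
Petrick residual → -1100, 0-110, 1--00, 1-0-0
Cover = b'e + b'c'd' + bcd'e' + a'c'd'e + a'cde' + ad'e' + ade + ac'e'  |cover|=8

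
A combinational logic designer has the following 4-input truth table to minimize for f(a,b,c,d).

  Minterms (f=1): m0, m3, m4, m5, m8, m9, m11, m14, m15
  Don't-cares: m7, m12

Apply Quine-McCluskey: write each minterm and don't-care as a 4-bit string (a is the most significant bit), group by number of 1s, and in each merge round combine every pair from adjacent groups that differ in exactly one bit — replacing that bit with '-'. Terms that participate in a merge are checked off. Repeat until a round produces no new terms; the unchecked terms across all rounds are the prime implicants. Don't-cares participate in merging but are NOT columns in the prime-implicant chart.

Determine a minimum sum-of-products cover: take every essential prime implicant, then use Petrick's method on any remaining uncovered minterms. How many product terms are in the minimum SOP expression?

5

[col 0] 0000*, 0011*, 0100*, 0101*, 0111*, 1000*, 1001*, 1011*, 1100*, 1110*, 1111*
[col 1] -000*, -011*, -100*, -111*, 0-00*, 0-11*, 01-1, 010-, 1-00*, 1-11*, 10-1, 100-, 11-0, 111-
[col 2] --00, --11
Prime implicants: --00, --11, 01-1, 010-, 10-1, 100-, 11-0, 111-
PI chart (minterm → PIs covering it):
  0 | --00  (sole → essential)
  3 | --11  (sole → essential)
  4 | --00,010-
  5 | 01-1,010-
  8 | --00,100-
  9 | 10-1,100-
  11 | --11,10-1
  14 | 11-0,111-
  15 | --11,111-
Essential prime implicants: --00, --11
Petrick residual → 01-1, 10-1, 11-0
Minimum SOP uses 5 PIs: c'd' + cd + a'bd + ab'd + abd'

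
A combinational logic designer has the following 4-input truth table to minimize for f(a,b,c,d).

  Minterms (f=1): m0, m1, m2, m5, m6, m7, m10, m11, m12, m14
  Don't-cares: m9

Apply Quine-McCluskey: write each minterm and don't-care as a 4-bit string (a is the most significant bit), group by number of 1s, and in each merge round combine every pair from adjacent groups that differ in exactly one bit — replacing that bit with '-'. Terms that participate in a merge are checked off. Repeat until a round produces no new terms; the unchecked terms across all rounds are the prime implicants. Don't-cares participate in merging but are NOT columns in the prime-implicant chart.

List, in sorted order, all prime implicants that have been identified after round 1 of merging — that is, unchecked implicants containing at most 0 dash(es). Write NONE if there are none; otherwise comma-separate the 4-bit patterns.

[col 0] 0000*, 0001*, 0010*, 0101*, 0110*, 0111*, 1001*, 1010*, 1011*, 1100*, 1110*
[col 1] -001, -010*, -110*, 0-01, 0-10*, 00-0, 000-, 01-1, 011-, 1-10*, 10-1, 101-, 11-0
[col 2] --10
Prime implicants: --10, -001, 0-01, 00-0, 000-, 01-1, 011-, 10-1, 101-, 11-0

NONE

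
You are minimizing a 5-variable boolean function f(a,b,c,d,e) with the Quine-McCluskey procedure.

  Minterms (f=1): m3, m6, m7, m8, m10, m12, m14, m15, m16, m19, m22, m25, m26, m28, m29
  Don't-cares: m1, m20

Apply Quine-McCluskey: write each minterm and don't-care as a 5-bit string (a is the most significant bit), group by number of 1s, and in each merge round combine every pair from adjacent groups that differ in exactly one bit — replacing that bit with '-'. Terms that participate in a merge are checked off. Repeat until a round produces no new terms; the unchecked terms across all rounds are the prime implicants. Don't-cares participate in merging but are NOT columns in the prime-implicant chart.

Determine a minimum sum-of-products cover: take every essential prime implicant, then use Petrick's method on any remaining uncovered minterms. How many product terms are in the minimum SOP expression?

8

size-2^0 implicants → 00001(✓)  00011(✓)  00110(✓)  00111(✓)  01000(✓)  01010(✓)  01100(✓)  01110(✓)  01111(✓)  10000(✓)  10011(✓)  10100(✓)  10110(✓)  11001(✓)  11010(✓)  11100(✓)  11101(✓)
size-2^1 implicants → -0011  -0110  -1010  -1100  0-110(✓)  0-111(✓)  00-11  000-1  0011-(✓)  01-00(✓)  01-10(✓)  010-0(✓)  011-0(✓)  0111-(✓)  1-100  10-00  101-0  11-01  1110-
size-2^2 implicants → 0-11-  01--0
Unchecked terms (primes): -0011, -0110, -1010, -1100, 0-11-, 00-11, 000-1, 01--0, 1-100, 10-00, 101-0, 11-01, 1110-
Minterm coverage:
  m3 ⊆ -0011,00-11,000-1
  m6 ⊆ -0110,0-11-
  m7 ⊆ 0-11-,00-11
  m8 ⊆ 01--0 [E]
  m10 ⊆ -1010,01--0
  m12 ⊆ -1100,01--0
  m14 ⊆ 0-11-,01--0
  m15 ⊆ 0-11- [E]
  m16 ⊆ 10-00 [E]
  m19 ⊆ -0011 [E]
  m22 ⊆ -0110,101-0
  m25 ⊆ 11-01 [E]
  m26 ⊆ -1010 [E]
  m28 ⊆ -1100,1-100,1110-
  m29 ⊆ 11-01,1110-
E = {-0011, -1010, 0-11-, 01--0, 10-00, 11-01}
Petrick residual → -0110, -1100
Cover = b'c'de + b'cde' + bc'de' + bcd'e' + a'cd + a'be' + ab'd'e' + abd'e  |cover|=8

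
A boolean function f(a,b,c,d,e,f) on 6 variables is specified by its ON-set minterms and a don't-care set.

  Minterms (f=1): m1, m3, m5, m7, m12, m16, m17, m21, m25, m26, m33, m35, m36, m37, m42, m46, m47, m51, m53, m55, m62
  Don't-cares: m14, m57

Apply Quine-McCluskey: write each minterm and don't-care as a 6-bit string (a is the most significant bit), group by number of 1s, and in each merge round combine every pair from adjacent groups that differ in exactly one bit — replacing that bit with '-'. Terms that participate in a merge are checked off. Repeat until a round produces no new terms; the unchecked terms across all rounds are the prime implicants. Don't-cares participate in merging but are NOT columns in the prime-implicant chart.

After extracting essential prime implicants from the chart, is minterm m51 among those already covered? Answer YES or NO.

size-2^0 implicants → 000001(✓)  000011(✓)  000101(✓)  000111(✓)  001100(✓)  001110(✓)  010000(✓)  010001(✓)  010101(✓)  011001(✓)  011010  100001(✓)  100011(✓)  100100(✓)  100101(✓)  101010(✓)  101110(✓)  101111(✓)  110011(✓)  110101(✓)  110111(✓)  111001(✓)  111110(✓)
size-2^1 implicants → -00001(✓)  -00011(✓)  -00101(✓)  -01110  -10101(✓)  -11001  0-0001(✓)  0-0101(✓)  000-01(✓)  000-11(✓)  0000-1(✓)  0001-1(✓)  0011-0  01-001  010-01(✓)  01000-  1-0011  1-0101(✓)  1-1110  100-01(✓)  1000-1(✓)  10010-  101-10  10111-  110-11  1101-1
size-2^2 implicants → --0101  -00-01  -000-1  0-0-01  000--1
Unchecked terms (primes): --0101, -00-01, -000-1, -01110, -11001, 0-0-01, 000--1, 0011-0, 01-001, 01000-, 011010, 1-0011, 1-1110, 10010-, 101-10, 10111-, 110-11, 1101-1
Minterm coverage:
  m1 ⊆ -00-01,-000-1,0-0-01,000--1
  m3 ⊆ -000-1,000--1
  m5 ⊆ --0101,-00-01,0-0-01,000--1
  m7 ⊆ 000--1 [E]
  m12 ⊆ 0011-0 [E]
  m16 ⊆ 01000- [E]
  m17 ⊆ 0-0-01,01-001,01000-
  m21 ⊆ --0101,0-0-01
  m25 ⊆ -11001,01-001
  m26 ⊆ 011010 [E]
  m33 ⊆ -00-01,-000-1
  m35 ⊆ -000-1,1-0011
  m36 ⊆ 10010- [E]
  m37 ⊆ --0101,-00-01,10010-
  m42 ⊆ 101-10 [E]
  m46 ⊆ -01110,1-1110,101-10,10111-
  m47 ⊆ 10111- [E]
  m51 ⊆ 1-0011,110-11
  m53 ⊆ --0101,1101-1
  m55 ⊆ 110-11,1101-1
  m62 ⊆ 1-1110 [E]
E = {000--1, 0011-0, 01000-, 011010, 1-1110, 10010-, 101-10, 10111-}

NO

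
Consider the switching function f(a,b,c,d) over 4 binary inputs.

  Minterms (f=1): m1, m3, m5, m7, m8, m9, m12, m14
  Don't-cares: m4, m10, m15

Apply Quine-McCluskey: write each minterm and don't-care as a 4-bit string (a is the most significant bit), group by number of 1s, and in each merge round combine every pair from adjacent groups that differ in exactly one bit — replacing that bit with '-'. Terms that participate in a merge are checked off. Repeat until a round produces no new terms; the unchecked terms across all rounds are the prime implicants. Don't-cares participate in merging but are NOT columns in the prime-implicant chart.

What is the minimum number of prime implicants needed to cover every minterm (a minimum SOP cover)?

3

[col 0] 0001*, 0011*, 0100*, 0101*, 0111*, 1000*, 1001*, 1010*, 1100*, 1110*, 1111*
[col 1] -001, -100, -111, 0-01*, 0-11*, 00-1*, 01-1*, 010-, 1-00*, 1-10*, 10-0*, 100-, 11-0*, 111-
[col 2] 0--1, 1--0
Prime implicants: -001, -100, -111, 0--1, 010-, 1--0, 100-, 111-
PI chart (minterm → PIs covering it):
  1 | -001,0--1
  3 | 0--1  (sole → essential)
  5 | 0--1,010-
  7 | -111,0--1
  8 | 1--0,100-
  9 | -001,100-
  12 | -100,1--0
  14 | 1--0,111-
Essential prime implicants: 0--1
Petrick residual → -001, 1--0
Minimum SOP uses 3 PIs: b'c'd + a'd + ad'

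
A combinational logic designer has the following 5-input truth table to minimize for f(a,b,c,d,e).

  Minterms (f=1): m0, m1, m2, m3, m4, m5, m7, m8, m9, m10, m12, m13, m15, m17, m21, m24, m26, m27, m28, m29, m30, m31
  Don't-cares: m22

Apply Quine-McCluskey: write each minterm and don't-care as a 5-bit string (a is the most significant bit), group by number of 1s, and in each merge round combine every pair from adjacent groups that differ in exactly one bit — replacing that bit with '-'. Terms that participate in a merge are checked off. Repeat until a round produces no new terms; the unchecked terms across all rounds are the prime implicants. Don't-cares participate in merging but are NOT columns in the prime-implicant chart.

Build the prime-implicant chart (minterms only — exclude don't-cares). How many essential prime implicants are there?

[col 0] 00000*, 00001*, 00010*, 00011*, 00100*, 00101*, 00111*, 01000*, 01001*, 01010*, 01100*, 01101*, 01111*, 10001*, 10101*, 10110*, 11000*, 11010*, 11011*, 11100*, 11101*, 11110*, 11111*
[col 1] -0001*, -0101*, -1000*, -1010*, -1100*, -1101*, -1111*, 0-000*, 0-001*, 0-010*, 0-100*, 0-101*, 0-111*, 00-00*, 00-01*, 00-11*, 000-0*, 000-1*, 0000-*, 0001-*, 001-1*, 0010-*, 01-00*, 01-01*, 010-0*, 0100-*, 011-1*, 0110-*, 1-101*, 1-110, 10-01*, 11-00*, 11-10*, 11-11*, 110-0*, 1101-*, 111-0*, 111-1*, 1110-*, 1111-*
[col 2] --101, -0-01, -1-00, -10-0, -11-1, -110-, 0--00*, 0--01*, 0-0-0, 0-00-*, 0-1-1, 0-10-*, 00--1, 00-0-*, 000--, 01-0-*, 11--0, 11-1-, 111--
[col 3] 0--0-
Prime implicants: --101, -0-01, -1-00, -10-0, -11-1, -110-, 0--0-, 0-0-0, 0-1-1, 00--1, 000--, 1-110, 11--0, 11-1-, 111--
PI chart (minterm → PIs covering it):
  0 | 0--0-,0-0-0,000--
  1 | -0-01,0--0-,00--1,000--
  2 | 0-0-0,000--
  3 | 00--1,000--
  4 | 0--0-  (sole → essential)
  5 | --101,-0-01,0--0-,0-1-1,00--1
  7 | 0-1-1,00--1
  8 | -1-00,-10-0,0--0-,0-0-0
  9 | 0--0-  (sole → essential)
  10 | -10-0,0-0-0
  12 | -1-00,-110-,0--0-
  13 | --101,-11-1,-110-,0--0-,0-1-1
  15 | -11-1,0-1-1
  17 | -0-01  (sole → essential)
  21 | --101,-0-01
  24 | -1-00,-10-0,11--0
  26 | -10-0,11--0,11-1-
  27 | 11-1-  (sole → essential)
  28 | -1-00,-110-,11--0,111--
  29 | --101,-11-1,-110-,111--
  30 | 1-110,11--0,11-1-,111--
  31 | -11-1,11-1-,111--
Essential prime implicants: -0-01, 0--0-, 11-1-

3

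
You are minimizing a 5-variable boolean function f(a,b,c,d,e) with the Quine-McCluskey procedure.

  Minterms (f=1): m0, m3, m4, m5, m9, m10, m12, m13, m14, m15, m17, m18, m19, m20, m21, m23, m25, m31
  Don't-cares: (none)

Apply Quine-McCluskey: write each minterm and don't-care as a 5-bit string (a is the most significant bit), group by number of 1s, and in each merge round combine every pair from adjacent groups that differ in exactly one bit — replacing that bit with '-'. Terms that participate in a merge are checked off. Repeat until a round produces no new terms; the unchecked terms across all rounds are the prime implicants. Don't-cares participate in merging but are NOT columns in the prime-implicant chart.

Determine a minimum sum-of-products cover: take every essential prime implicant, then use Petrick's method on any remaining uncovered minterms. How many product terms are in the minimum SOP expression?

Round 0: 00000✓ 00011✓ 00100✓ 00101✓ 01001✓ 01010✓ 01100✓ 01101✓ 01110✓ 01111✓ 10001✓ 10010✓ 10011✓ 10100✓ 10101✓ 10111✓ 11001✓ 11111✓
Round 1: -0011 -0100✓ -0101✓ -1001 -1111 0-100✓ 0-101✓ 00-00 0010-✓ 01-01 01-10 011-0✓ 011-1✓ 0110-✓ 0111-✓ 1-001 1-111 10-01✓ 10-11✓ 100-1✓ 1001- 101-1✓ 1010-✓
Round 2: -010- 0-10- 011-- 10--1
PIs = {-0011, -010-, -1001, -1111, 0-10-, 00-00, 01-01, 01-10, 011--, 1-001, 1-111, 10--1, 1001-}
Coverage chart:
  m0: 00-00 ←essential
  m3: -0011 ←essential
  m4: -010-,0-10-,00-00
  m5: -010-,0-10-
  m9: -1001,01-01
  m10: 01-10 ←essential
  m12: 0-10-,011--
  m13: 0-10-,01-01,011--
  m14: 01-10,011--
  m15: -1111,011--
  m17: 1-001,10--1
  m18: 1001- ←essential
  m19: -0011,10--1,1001-
  m20: -010- ←essential
  m21: -010-,10--1
  m23: 1-111,10--1
  m25: -1001,1-001
  m31: -1111,1-111
Essential: -0011, -010-, 00-00, 01-10, 1001-
Petrick residual → -1001, -1111, 0-10-, 10--1
Min cover (9 terms): b'c'de + b'cd' + bc'd'e + bcde + a'cd' + a'b'd'e' + a'bde' + ab'e + ab'c'd

9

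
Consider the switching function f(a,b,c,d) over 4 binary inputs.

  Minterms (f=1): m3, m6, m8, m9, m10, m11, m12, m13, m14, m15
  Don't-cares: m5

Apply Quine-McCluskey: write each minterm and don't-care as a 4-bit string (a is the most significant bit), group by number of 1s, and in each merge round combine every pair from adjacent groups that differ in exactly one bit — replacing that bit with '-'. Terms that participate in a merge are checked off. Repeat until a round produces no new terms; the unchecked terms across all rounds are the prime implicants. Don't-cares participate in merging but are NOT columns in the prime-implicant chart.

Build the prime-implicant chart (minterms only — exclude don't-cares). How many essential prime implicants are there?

size-2^0 implicants → 0011(✓)  0101(✓)  0110(✓)  1000(✓)  1001(✓)  1010(✓)  1011(✓)  1100(✓)  1101(✓)  1110(✓)  1111(✓)
size-2^1 implicants → -011  -101  -110  1-00(✓)  1-01(✓)  1-10(✓)  1-11(✓)  10-0(✓)  10-1(✓)  100-(✓)  101-(✓)  11-0(✓)  11-1(✓)  110-(✓)  111-(✓)
size-2^2 implicants → 1--0(✓)  1--1(✓)  1-0-(✓)  1-1-(✓)  10--(✓)  11--(✓)
size-2^3 implicants → 1---
Unchecked terms (primes): -011, -101, -110, 1---
Minterm coverage:
  m3 ⊆ -011 [E]
  m6 ⊆ -110 [E]
  m8 ⊆ 1--- [E]
  m9 ⊆ 1--- [E]
  m10 ⊆ 1--- [E]
  m11 ⊆ -011,1---
  m12 ⊆ 1--- [E]
  m13 ⊆ -101,1---
  m14 ⊆ -110,1---
  m15 ⊆ 1--- [E]
E = {-011, -110, 1---}

3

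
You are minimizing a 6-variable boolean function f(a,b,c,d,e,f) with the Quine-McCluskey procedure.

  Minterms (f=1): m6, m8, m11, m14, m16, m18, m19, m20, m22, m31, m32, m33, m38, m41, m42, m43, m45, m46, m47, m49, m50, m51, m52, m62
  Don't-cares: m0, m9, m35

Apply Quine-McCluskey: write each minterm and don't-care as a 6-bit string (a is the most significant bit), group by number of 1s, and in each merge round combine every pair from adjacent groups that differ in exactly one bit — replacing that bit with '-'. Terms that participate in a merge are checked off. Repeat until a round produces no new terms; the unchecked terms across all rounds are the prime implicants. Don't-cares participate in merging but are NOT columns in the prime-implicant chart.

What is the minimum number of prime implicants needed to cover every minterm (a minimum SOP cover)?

12

Round 0: 000000✓ 000110✓ 001000✓ 001001✓ 001011✓ 001110✓ 010000✓ 010010✓ 010011✓ 010100✓ 010110✓ 011111 100000✓ 100001✓ 100011✓ 100110✓ 101001✓ 101010✓ 101011✓ 101101✓ 101110✓ 101111✓ 110001✓ 110010✓ 110011✓ 110100✓ 111110✓
Round 1: -00000 -00110✓ -01001✓ -01011✓ -01110✓ -10010✓ -10011✓ -10100 0-0000 0-0110 00-000 00-110✓ 0010-1✓ 00100- 010-00✓ 010-10✓ 0100-0✓ 01001-✓ 0101-0✓ 1-0001✓ 1-0011✓ 1-1110 10-001✓ 10-011✓ 10-110✓ 1000-1✓ 10000- 101-01✓ 101-10✓ 101-11✓ 1010-1✓ 10101-✓ 1011-1✓ 10111-✓ 1100-1✓ 11001-✓
Round 2: -0-110 -010-1 -1001- 010--0 1-00-1 10-0-1 101--1 101-1-
PIs = {-0-110, -00000, -010-1, -1001-, -10100, 0-0000, 0-0110, 00-000, 00100-, 010--0, 011111, 1-00-1, 1-1110, 10-0-1, 10000-, 101--1, 101-1-}
Coverage chart:
  m6: -0-110,0-0110
  m8: 00-000,00100-
  m11: -010-1 ←essential
  m14: -0-110 ←essential
  m16: 0-0000,010--0
  m18: -1001-,010--0
  m19: -1001- ←essential
  m20: -10100,010--0
  m22: 0-0110,010--0
  m31: 011111 ←essential
  m32: -00000,10000-
  m33: 1-00-1,10-0-1,10000-
  m38: -0-110 ←essential
  m41: -010-1,10-0-1,101--1
  m42: 101-1- ←essential
  m43: -010-1,10-0-1,101--1,101-1-
  m45: 101--1 ←essential
  m46: -0-110,1-1110,101-1-
  m47: 101--1,101-1-
  m49: 1-00-1 ←essential
  m50: -1001- ←essential
  m51: -1001-,1-00-1
  m52: -10100 ←essential
  m62: 1-1110 ←essential
Essential: -0-110, -010-1, -1001-, -10100, 011111, 1-00-1, 1-1110, 101--1, 101-1-
Petrick residual → -00000, 00-000, 010--0
Min cover (12 terms): b'def' + b'c'd'e'f' + b'cd'f + bc'd'e + bc'de'f' + a'b'd'e'f' + a'bc'f' + a'bcdef + ac'd'f + acdef' + ab'cf + ab'ce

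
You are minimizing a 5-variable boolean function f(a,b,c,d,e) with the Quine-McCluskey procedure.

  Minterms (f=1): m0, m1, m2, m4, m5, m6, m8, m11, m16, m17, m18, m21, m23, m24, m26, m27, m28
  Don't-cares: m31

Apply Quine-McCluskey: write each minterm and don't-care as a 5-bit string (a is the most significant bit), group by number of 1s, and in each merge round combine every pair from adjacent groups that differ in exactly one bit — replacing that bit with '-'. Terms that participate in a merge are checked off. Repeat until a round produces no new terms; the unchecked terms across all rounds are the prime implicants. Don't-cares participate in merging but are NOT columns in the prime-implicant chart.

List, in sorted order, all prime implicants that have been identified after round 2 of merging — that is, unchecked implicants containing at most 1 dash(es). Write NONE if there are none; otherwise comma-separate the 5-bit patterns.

size-2^0 implicants → 00000(✓)  00001(✓)  00010(✓)  00100(✓)  00101(✓)  00110(✓)  01000(✓)  01011(✓)  10000(✓)  10001(✓)  10010(✓)  10101(✓)  10111(✓)  11000(✓)  11010(✓)  11011(✓)  11100(✓)  11111(✓)
size-2^1 implicants → -0000(✓)  -0001(✓)  -0010(✓)  -0101(✓)  -1000(✓)  -1011  0-000(✓)  00-00(✓)  00-01(✓)  00-10(✓)  000-0(✓)  0000-(✓)  001-0(✓)  0010-(✓)  1-000(✓)  1-010(✓)  1-111  10-01(✓)  100-0(✓)  1000-(✓)  101-1  11-00  11-11  110-0(✓)  1101-
size-2^2 implicants → --000  -0-01  -00-0  -000-  00--0  00-0-  1-0-0
Unchecked terms (primes): --000, -0-01, -00-0, -000-, -1011, 00--0, 00-0-, 1-0-0, 1-111, 101-1, 11-00, 11-11, 1101-

-1011, 1-111, 101-1, 11-00, 11-11, 1101-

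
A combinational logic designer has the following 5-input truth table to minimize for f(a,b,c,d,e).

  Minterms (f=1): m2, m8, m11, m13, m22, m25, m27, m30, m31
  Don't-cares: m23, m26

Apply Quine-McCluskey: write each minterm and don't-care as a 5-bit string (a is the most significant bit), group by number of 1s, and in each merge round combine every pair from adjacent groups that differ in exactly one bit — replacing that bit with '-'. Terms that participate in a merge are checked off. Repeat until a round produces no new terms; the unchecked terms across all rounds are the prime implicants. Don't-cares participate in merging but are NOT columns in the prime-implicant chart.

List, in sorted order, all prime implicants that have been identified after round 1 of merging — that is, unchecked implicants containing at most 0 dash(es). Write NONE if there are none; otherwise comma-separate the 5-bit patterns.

size-2^0 implicants → 00010  01000  01011(✓)  01101  10110(✓)  10111(✓)  11001(✓)  11010(✓)  11011(✓)  11110(✓)  11111(✓)
size-2^1 implicants → -1011  1-110(✓)  1-111(✓)  1011-(✓)  11-10(✓)  11-11(✓)  110-1  1101-(✓)  1111-(✓)
size-2^2 implicants → 1-11-  11-1-
Unchecked terms (primes): -1011, 00010, 01000, 01101, 1-11-, 11-1-, 110-1

00010, 01000, 01101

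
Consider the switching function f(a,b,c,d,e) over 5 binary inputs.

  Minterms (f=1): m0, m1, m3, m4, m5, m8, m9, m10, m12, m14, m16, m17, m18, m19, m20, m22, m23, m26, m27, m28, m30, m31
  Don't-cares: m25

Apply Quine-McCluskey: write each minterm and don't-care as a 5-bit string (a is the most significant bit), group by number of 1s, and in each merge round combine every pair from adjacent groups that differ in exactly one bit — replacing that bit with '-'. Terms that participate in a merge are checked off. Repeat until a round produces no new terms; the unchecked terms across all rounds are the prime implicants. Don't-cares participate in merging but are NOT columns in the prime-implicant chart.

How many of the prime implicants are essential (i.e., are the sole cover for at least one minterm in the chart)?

3

size-2^0 implicants → 00000(✓)  00001(✓)  00011(✓)  00100(✓)  00101(✓)  01000(✓)  01001(✓)  01010(✓)  01100(✓)  01110(✓)  10000(✓)  10001(✓)  10010(✓)  10011(✓)  10100(✓)  10110(✓)  10111(✓)  11001(✓)  11010(✓)  11011(✓)  11100(✓)  11110(✓)  11111(✓)
size-2^1 implicants → -0000(✓)  -0001(✓)  -0011(✓)  -0100(✓)  -1001(✓)  -1010(✓)  -1100(✓)  -1110(✓)  0-000(✓)  0-001(✓)  0-100(✓)  00-00(✓)  00-01(✓)  000-1(✓)  0000-(✓)  0010-(✓)  01-00(✓)  01-10(✓)  010-0(✓)  0100-(✓)  011-0(✓)  1-001(✓)  1-010(✓)  1-011(✓)  1-100(✓)  1-110(✓)  1-111(✓)  10-00(✓)  10-10(✓)  10-11(✓)  100-0(✓)  100-1(✓)  1000-(✓)  1001-(✓)  101-0(✓)  1011-(✓)  11-10(✓)  11-11(✓)  110-1(✓)  1101-(✓)  111-0(✓)  1111-(✓)
size-2^2 implicants → --001  --100  -0-00  -00-1  -000-  -1-10  -11-0  0--00  0-00-  00-0-  01--0  1--10(✓)  1--11(✓)  1-0-1  1-01-(✓)  1-1-0  1-11-(✓)  10--0  10-1-(✓)  100--  11-1-(✓)
size-2^3 implicants → 1--1-
Unchecked terms (primes): --001, --100, -0-00, -00-1, -000-, -1-10, -11-0, 0--00, 0-00-, 00-0-, 01--0, 1--1-, 1-0-1, 1-1-0, 10--0, 100--
Minterm coverage:
  m0 ⊆ -0-00,-000-,0--00,0-00-,00-0-
  m1 ⊆ --001,-00-1,-000-,0-00-,00-0-
  m3 ⊆ -00-1 [E]
  m4 ⊆ --100,-0-00,0--00,00-0-
  m5 ⊆ 00-0- [E]
  m8 ⊆ 0--00,0-00-,01--0
  m9 ⊆ --001,0-00-
  m10 ⊆ -1-10,01--0
  m12 ⊆ --100,-11-0,0--00,01--0
  m14 ⊆ -1-10,-11-0,01--0
  m16 ⊆ -0-00,-000-,10--0,100--
  m17 ⊆ --001,-00-1,-000-,1-0-1,100--
  m18 ⊆ 1--1-,10--0,100--
  m19 ⊆ -00-1,1--1-,1-0-1,100--
  m20 ⊆ --100,-0-00,1-1-0,10--0
  m22 ⊆ 1--1-,1-1-0,10--0
  m23 ⊆ 1--1- [E]
  m26 ⊆ -1-10,1--1-
  m27 ⊆ 1--1-,1-0-1
  m28 ⊆ --100,-11-0,1-1-0
  m30 ⊆ -1-10,-11-0,1--1-,1-1-0
  m31 ⊆ 1--1- [E]
E = {-00-1, 00-0-, 1--1-}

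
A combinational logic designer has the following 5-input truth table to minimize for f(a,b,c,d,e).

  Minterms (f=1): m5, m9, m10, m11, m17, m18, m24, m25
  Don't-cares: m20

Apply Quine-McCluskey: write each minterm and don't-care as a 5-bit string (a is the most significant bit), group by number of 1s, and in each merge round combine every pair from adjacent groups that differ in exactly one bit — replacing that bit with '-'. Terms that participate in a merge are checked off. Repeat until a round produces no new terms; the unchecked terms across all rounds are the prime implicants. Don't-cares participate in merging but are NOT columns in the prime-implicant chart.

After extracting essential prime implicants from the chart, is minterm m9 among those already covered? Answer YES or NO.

Round 0: 00101 01001✓ 01010✓ 01011✓ 10001✓ 10010 10100 11000✓ 11001✓
Round 1: -1001 010-1 0101- 1-001 1100-
PIs = {-1001, 00101, 010-1, 0101-, 1-001, 10010, 10100, 1100-}
Coverage chart:
  m5: 00101 ←essential
  m9: -1001,010-1
  m10: 0101- ←essential
  m11: 010-1,0101-
  m17: 1-001 ←essential
  m18: 10010 ←essential
  m24: 1100- ←essential
  m25: -1001,1-001,1100-
Essential: 00101, 0101-, 1-001, 10010, 1100-

NO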